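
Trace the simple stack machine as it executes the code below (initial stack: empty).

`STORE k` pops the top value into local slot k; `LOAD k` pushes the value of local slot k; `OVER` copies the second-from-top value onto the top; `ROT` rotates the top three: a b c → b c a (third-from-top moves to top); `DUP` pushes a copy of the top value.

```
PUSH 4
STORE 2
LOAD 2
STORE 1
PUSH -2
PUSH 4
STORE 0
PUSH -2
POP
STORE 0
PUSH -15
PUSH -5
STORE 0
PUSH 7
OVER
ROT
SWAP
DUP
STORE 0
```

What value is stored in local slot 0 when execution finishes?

PUSH 4   : 4
STORE 2  : (empty)
LOAD 2   : 4
STORE 1  : (empty)
PUSH -2  : -2
PUSH 4   : -2 4
STORE 0  : -2
PUSH -2  : -2 -2
POP      : -2
STORE 0  : (empty)
PUSH -15 : -15
PUSH -5  : -15 -5
STORE 0  : -15
PUSH 7   : -15 7
OVER     : -15 7 -15
ROT      : 7 -15 -15
SWAP     : 7 -15 -15
DUP      : 7 -15 -15 -15
STORE 0  : 7 -15 -15

-15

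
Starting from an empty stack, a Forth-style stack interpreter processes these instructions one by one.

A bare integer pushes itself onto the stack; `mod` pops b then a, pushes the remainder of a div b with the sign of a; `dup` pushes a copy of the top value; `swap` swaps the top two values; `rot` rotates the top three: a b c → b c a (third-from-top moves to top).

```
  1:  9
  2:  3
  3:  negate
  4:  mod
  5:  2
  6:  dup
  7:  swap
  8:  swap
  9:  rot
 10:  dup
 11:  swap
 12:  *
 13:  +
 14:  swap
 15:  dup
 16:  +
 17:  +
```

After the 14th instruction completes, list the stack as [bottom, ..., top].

9      → [9]
3      → [9, 3]
negate → [9, -3]
mod    → [0]
2      → [0, 2]
dup    → [0, 2, 2]
swap   → [0, 2, 2]
swap   → [0, 2, 2]
rot    → [2, 2, 0]
dup    → [2, 2, 0, 0]
swap   → [2, 2, 0, 0]
*      → [2, 2, 0]
+      → [2, 2]
swap   → [2, 2]

[2, 2]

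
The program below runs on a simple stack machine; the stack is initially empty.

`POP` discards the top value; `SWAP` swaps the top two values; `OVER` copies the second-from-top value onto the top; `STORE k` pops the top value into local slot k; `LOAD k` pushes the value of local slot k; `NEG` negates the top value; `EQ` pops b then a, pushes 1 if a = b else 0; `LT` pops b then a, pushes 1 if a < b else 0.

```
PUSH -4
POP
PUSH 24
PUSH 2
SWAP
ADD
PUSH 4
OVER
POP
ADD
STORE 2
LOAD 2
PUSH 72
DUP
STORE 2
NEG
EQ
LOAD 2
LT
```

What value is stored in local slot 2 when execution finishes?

PUSH -4  [-4]
POP      []
PUSH 24  [24]
PUSH 2   [24, 2]
SWAP     [2, 24]
ADD      [26]
PUSH 4   [26, 4]
OVER     [26, 4, 26]
POP      [26, 4]
ADD      [30]
STORE 2  []
LOAD 2   [30]
PUSH 72  [30, 72]
DUP      [30, 72, 72]
STORE 2  [30, 72]
NEG      [30, -72]
EQ       [0]
LOAD 2   [0, 72]
LT       [1]

72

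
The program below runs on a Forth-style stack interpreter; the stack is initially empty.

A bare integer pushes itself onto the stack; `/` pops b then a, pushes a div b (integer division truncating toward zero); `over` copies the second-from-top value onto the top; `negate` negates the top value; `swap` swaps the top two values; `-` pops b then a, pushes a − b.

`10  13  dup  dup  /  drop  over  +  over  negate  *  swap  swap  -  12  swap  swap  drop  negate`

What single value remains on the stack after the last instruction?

10      [10]
13      [10, 13]
dup     [10, 13, 13]
dup     [10, 13, 13, 13]
/       [10, 13, 1]
drop    [10, 13]
over    [10, 13, 10]
+       [10, 23]
over    [10, 23, 10]
negate  [10, 23, -10]
*       [10, -230]
swap    [-230, 10]
swap    [10, -230]
-       [240]
12      [240, 12]
swap    [12, 240]
swap    [240, 12]
drop    [240]
negate  [-240]

-240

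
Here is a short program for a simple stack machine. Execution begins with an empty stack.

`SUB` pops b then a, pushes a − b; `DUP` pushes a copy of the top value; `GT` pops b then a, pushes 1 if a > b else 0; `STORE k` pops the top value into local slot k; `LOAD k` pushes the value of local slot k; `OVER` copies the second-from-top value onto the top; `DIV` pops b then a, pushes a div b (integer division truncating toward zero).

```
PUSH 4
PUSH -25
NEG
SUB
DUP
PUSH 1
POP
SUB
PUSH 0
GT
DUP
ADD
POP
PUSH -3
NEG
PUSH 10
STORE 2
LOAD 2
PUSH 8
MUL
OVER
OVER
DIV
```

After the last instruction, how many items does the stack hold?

PUSH 4   : 4
PUSH -25 : 4 -25
NEG      : 4 25
SUB      : -21
DUP      : -21 -21
PUSH 1   : -21 -21 1
POP      : -21 -21
SUB      : 0
PUSH 0   : 0 0
GT       : 0
DUP      : 0 0
ADD      : 0
POP      : (empty)
PUSH -3  : -3
NEG      : 3
PUSH 10  : 3 10
STORE 2  : 3
LOAD 2   : 3 10
PUSH 8   : 3 10 8
MUL      : 3 80
OVER     : 3 80 3
OVER     : 3 80 3 80
DIV      : 3 80 0

3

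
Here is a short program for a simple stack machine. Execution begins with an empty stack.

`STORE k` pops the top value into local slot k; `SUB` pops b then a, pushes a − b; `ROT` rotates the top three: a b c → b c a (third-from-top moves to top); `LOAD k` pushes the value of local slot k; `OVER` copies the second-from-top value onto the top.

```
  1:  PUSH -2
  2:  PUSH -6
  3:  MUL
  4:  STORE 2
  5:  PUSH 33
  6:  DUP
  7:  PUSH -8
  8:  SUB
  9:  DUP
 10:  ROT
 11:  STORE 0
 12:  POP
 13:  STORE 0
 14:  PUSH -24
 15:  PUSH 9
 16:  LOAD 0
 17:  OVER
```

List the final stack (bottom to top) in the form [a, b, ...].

[-24, 9, 41, 9]

PUSH -2  → -2
PUSH -6  → -2 -6
MUL      → 12
STORE 2  → (empty)
PUSH 33  → 33
DUP      → 33 33
PUSH -8  → 33 33 -8
SUB      → 33 41
DUP      → 33 41 41
ROT      → 41 41 33
STORE 0  → 41 41
POP      → 41
STORE 0  → (empty)
PUSH -24 → -24
PUSH 9   → -24 9
LOAD 0   → -24 9 41
OVER     → -24 9 41 9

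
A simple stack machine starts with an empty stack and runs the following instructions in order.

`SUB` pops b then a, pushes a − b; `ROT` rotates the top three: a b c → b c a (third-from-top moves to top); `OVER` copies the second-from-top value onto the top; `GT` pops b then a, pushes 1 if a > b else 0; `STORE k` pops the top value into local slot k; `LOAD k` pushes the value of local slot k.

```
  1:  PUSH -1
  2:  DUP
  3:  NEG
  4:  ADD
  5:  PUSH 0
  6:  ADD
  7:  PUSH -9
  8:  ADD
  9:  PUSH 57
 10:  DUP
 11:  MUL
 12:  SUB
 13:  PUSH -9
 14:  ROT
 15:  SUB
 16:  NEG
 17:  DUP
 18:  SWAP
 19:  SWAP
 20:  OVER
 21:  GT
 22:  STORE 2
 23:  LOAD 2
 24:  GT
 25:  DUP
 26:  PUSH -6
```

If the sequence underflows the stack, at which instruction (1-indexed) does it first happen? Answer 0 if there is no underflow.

PUSH -1 : [-1]
DUP     : [-1, -1]
NEG     : [-1, 1]
ADD     : [0]
PUSH 0  : [0, 0]
ADD     : [0]
PUSH -9 : [0, -9]
ADD     : [-9]
PUSH 57 : [-9, 57]
DUP     : [-9, 57, 57]
MUL     : [-9, 3249]
SUB     : [-3258]
PUSH -9 : [-3258, -9]
ROT  — needs 3 operands, stack has 2 → underflow

14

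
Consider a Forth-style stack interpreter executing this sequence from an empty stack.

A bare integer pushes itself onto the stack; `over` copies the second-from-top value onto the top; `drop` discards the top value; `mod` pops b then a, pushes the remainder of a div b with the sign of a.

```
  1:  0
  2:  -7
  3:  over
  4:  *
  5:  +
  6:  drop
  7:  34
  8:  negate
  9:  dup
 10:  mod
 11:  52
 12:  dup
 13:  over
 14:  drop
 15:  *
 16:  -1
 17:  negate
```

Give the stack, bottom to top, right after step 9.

0      : 0
-7     : 0 -7
over   : 0 -7 0
*      : 0 0
+      : 0
drop   : (empty)
34     : 34
negate : -34
dup    : -34 -34

[-34, -34]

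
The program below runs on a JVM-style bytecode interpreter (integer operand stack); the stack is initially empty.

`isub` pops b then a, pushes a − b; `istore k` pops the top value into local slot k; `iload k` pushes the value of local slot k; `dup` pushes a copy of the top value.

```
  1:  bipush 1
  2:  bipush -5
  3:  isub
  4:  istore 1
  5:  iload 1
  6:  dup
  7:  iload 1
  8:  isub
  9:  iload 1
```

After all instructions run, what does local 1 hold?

6

bipush 1  -> 1
bipush -5 -> 1 -5
isub      -> 6
istore 1  -> (empty)
iload 1   -> 6
dup       -> 6 6
iload 1   -> 6 6 6
isub      -> 6 0
iload 1   -> 6 0 6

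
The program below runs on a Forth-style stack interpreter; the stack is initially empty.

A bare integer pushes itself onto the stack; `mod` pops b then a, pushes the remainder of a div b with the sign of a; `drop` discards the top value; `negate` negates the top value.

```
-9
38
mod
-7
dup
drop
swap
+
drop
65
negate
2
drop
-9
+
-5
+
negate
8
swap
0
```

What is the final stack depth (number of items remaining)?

3

-9     -> [-9]
38     -> [-9, 38]
mod    -> [-9]
-7     -> [-9, -7]
dup    -> [-9, -7, -7]
drop   -> [-9, -7]
swap   -> [-7, -9]
+      -> [-16]
drop   -> []
65     -> [65]
negate -> [-65]
2      -> [-65, 2]
drop   -> [-65]
-9     -> [-65, -9]
+      -> [-74]
-5     -> [-74, -5]
+      -> [-79]
negate -> [79]
8      -> [79, 8]
swap   -> [8, 79]
0      -> [8, 79, 0]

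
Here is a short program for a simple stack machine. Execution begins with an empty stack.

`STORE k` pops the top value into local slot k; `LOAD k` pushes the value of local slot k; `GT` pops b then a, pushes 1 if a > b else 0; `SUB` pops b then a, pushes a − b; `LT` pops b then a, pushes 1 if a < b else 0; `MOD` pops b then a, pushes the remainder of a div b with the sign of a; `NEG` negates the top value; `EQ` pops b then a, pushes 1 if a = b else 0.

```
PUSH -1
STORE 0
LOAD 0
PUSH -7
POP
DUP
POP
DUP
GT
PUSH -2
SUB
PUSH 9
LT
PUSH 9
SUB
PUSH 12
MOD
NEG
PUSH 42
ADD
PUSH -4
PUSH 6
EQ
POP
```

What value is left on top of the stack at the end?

50

PUSH -1  [-1]
STORE 0  []
LOAD 0   [-1]
PUSH -7  [-1, -7]
POP      [-1]
DUP      [-1, -1]
POP      [-1]
DUP      [-1, -1]
GT       [0]
PUSH -2  [0, -2]
SUB      [2]
PUSH 9   [2, 9]
LT       [1]
PUSH 9   [1, 9]
SUB      [-8]
PUSH 12  [-8, 12]
MOD      [-8]
NEG      [8]
PUSH 42  [8, 42]
ADD      [50]
PUSH -4  [50, -4]
PUSH 6   [50, -4, 6]
EQ       [50, 0]
POP      [50]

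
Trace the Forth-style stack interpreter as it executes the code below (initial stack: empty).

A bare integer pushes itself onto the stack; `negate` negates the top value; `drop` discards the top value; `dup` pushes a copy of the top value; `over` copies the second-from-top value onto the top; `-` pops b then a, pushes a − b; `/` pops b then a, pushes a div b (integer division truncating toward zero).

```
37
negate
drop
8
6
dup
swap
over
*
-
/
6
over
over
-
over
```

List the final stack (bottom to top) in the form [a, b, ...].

[0, 6, -6, 6]

37      37
negate  -37
drop    (empty)
8       8
6       8 6
dup     8 6 6
swap    8 6 6
over    8 6 6 6
*       8 6 36
-       8 -30
/       0
6       0 6
over    0 6 0
over    0 6 0 6
-       0 6 -6
over    0 6 -6 6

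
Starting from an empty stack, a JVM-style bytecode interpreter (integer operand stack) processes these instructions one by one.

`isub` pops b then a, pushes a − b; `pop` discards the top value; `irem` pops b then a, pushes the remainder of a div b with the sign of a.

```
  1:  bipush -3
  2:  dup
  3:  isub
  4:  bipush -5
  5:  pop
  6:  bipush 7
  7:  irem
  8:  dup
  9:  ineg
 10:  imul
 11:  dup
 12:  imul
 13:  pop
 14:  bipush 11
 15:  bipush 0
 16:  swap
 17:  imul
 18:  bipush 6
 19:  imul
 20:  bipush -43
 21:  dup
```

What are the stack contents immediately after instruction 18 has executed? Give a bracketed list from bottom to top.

bipush -3 -> [-3]
dup       -> [-3, -3]
isub      -> [0]
bipush -5 -> [0, -5]
pop       -> [0]
bipush 7  -> [0, 7]
irem      -> [0]
dup       -> [0, 0]
ineg      -> [0, 0]
imul      -> [0]
dup       -> [0, 0]
imul      -> [0]
pop       -> []
bipush 11 -> [11]
bipush 0  -> [11, 0]
swap      -> [0, 11]
imul      -> [0]
bipush 6  -> [0, 6]

[0, 6]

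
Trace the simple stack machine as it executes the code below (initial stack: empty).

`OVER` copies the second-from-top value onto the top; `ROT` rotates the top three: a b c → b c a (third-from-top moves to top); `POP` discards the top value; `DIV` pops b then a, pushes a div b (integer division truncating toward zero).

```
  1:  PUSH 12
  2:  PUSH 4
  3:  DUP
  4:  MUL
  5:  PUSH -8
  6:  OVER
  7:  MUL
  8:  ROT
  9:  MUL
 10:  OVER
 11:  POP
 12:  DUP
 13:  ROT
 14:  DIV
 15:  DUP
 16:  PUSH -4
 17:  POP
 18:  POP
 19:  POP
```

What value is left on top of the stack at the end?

-1536

PUSH 12 : 12
PUSH 4  : 12 4
DUP     : 12 4 4
MUL     : 12 16
PUSH -8 : 12 16 -8
OVER    : 12 16 -8 16
MUL     : 12 16 -128
ROT     : 16 -128 12
MUL     : 16 -1536
OVER    : 16 -1536 16
POP     : 16 -1536
DUP     : 16 -1536 -1536
ROT     : -1536 -1536 16
DIV     : -1536 -96
DUP     : -1536 -96 -96
PUSH -4 : -1536 -96 -96 -4
POP     : -1536 -96 -96
POP     : -1536 -96
POP     : -1536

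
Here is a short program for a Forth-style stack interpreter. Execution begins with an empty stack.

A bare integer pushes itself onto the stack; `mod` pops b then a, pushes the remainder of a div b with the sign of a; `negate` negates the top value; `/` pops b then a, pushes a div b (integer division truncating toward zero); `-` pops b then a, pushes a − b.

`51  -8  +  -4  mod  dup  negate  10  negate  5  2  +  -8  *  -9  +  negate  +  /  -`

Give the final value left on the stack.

3

51     → 51
-8     → 51 -8
+      → 43
-4     → 43 -4
mod    → 3
dup    → 3 3
negate → 3 -3
10     → 3 -3 10
negate → 3 -3 -10
5      → 3 -3 -10 5
2      → 3 -3 -10 5 2
+      → 3 -3 -10 7
-8     → 3 -3 -10 7 -8
*      → 3 -3 -10 -56
-9     → 3 -3 -10 -56 -9
+      → 3 -3 -10 -65
negate → 3 -3 -10 65
+      → 3 -3 55
/      → 3 0
-      → 3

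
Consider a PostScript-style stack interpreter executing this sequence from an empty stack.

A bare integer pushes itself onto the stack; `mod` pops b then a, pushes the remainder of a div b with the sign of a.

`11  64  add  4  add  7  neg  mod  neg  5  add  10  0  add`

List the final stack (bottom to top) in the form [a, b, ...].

[3, 10]

11   11
64   11 64
add  75
4    75 4
add  79
7    79 7
neg  79 -7
mod  2
neg  -2
5    -2 5
add  3
10   3 10
0    3 10 0
add  3 10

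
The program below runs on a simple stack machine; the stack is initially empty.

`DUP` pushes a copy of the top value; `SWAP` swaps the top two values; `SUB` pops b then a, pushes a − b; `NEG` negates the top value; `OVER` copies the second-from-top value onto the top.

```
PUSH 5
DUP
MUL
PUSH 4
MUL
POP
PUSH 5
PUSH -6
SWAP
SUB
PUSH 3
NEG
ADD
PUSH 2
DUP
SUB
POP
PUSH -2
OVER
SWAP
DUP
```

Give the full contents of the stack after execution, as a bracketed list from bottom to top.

[-14, -14, -2, -2]

PUSH 5   5
DUP      5 5
MUL      25
PUSH 4   25 4
MUL      100
POP      (empty)
PUSH 5   5
PUSH -6  5 -6
SWAP     -6 5
SUB      -11
PUSH 3   -11 3
NEG      -11 -3
ADD      -14
PUSH 2   -14 2
DUP      -14 2 2
SUB      -14 0
POP      -14
PUSH -2  -14 -2
OVER     -14 -2 -14
SWAP     -14 -14 -2
DUP      -14 -14 -2 -2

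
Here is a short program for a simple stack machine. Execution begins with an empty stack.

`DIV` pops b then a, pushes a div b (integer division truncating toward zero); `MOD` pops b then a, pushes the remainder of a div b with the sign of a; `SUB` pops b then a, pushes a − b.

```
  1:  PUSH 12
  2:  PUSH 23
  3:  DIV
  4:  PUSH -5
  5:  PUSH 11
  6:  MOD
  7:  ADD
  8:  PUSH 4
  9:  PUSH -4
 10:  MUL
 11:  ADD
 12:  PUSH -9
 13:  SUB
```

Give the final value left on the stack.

-12

PUSH 12 -> 12
PUSH 23 -> 12 23
DIV     -> 0
PUSH -5 -> 0 -5
PUSH 11 -> 0 -5 11
MOD     -> 0 -5
ADD     -> -5
PUSH 4  -> -5 4
PUSH -4 -> -5 4 -4
MUL     -> -5 -16
ADD     -> -21
PUSH -9 -> -21 -9
SUB     -> -12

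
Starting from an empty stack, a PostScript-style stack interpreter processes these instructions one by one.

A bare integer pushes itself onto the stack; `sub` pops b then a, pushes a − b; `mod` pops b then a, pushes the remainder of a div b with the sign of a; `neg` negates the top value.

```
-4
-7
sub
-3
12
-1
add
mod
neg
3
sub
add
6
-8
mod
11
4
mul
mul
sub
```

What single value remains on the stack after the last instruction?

-261

-4  -> -4
-7  -> -4 -7
sub -> 3
-3  -> 3 -3
12  -> 3 -3 12
-1  -> 3 -3 12 -1
add -> 3 -3 11
mod -> 3 -3
neg -> 3 3
3   -> 3 3 3
sub -> 3 0
add -> 3
6   -> 3 6
-8  -> 3 6 -8
mod -> 3 6
11  -> 3 6 11
4   -> 3 6 11 4
mul -> 3 6 44
mul -> 3 264
sub -> -261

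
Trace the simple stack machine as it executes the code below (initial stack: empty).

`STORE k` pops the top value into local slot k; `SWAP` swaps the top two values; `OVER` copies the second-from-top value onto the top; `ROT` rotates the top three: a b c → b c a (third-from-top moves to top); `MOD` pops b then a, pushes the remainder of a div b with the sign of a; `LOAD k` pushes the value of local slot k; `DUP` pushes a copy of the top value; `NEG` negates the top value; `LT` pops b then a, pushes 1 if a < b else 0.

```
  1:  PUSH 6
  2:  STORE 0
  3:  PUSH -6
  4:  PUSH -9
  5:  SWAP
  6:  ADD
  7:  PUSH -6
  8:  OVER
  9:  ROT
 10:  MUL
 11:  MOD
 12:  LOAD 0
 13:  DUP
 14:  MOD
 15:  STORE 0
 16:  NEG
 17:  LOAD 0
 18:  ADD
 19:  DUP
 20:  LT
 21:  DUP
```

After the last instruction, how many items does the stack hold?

PUSH 6  → 6
STORE 0 → (empty)
PUSH -6 → -6
PUSH -9 → -6 -9
SWAP    → -9 -6
ADD     → -15
PUSH -6 → -15 -6
OVER    → -15 -6 -15
ROT     → -6 -15 -15
MUL     → -6 225
MOD     → -6
LOAD 0  → -6 6
DUP     → -6 6 6
MOD     → -6 0
STORE 0 → -6
NEG     → 6
LOAD 0  → 6 0
ADD     → 6
DUP     → 6 6
LT      → 0
DUP     → 0 0

2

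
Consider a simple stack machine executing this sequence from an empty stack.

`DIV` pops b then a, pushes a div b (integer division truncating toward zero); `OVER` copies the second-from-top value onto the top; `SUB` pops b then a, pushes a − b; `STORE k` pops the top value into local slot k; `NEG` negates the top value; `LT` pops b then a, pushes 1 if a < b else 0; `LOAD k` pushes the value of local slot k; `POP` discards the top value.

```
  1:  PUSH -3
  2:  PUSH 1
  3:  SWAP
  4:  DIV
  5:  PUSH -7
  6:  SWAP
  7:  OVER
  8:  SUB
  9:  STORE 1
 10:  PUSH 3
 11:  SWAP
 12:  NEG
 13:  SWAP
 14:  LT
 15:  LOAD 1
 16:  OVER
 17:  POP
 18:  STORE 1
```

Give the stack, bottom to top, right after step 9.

PUSH -3 → -3
PUSH 1  → -3 1
SWAP    → 1 -3
DIV     → 0
PUSH -7 → 0 -7
SWAP    → -7 0
OVER    → -7 0 -7
SUB     → -7 7
STORE 1 → -7

[-7]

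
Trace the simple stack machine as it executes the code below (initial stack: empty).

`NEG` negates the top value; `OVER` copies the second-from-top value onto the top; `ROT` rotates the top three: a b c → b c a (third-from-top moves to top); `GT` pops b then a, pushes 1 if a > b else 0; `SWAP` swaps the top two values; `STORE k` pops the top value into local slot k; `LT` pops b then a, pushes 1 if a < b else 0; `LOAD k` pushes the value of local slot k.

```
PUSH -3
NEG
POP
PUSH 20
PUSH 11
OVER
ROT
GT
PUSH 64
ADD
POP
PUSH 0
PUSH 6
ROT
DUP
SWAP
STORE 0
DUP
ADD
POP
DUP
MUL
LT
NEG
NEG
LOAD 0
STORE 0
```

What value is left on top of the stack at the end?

1

PUSH -3 → -3
NEG     → 3
POP     → (empty)
PUSH 20 → 20
PUSH 11 → 20 11
OVER    → 20 11 20
ROT     → 11 20 20
GT      → 11 0
PUSH 64 → 11 0 64
ADD     → 11 64
POP     → 11
PUSH 0  → 11 0
PUSH 6  → 11 0 6
ROT     → 0 6 11
DUP     → 0 6 11 11
SWAP    → 0 6 11 11
STORE 0 → 0 6 11
DUP     → 0 6 11 11
ADD     → 0 6 22
POP     → 0 6
DUP     → 0 6 6
MUL     → 0 36
LT      → 1
NEG     → -1
NEG     → 1
LOAD 0  → 1 11
STORE 0 → 1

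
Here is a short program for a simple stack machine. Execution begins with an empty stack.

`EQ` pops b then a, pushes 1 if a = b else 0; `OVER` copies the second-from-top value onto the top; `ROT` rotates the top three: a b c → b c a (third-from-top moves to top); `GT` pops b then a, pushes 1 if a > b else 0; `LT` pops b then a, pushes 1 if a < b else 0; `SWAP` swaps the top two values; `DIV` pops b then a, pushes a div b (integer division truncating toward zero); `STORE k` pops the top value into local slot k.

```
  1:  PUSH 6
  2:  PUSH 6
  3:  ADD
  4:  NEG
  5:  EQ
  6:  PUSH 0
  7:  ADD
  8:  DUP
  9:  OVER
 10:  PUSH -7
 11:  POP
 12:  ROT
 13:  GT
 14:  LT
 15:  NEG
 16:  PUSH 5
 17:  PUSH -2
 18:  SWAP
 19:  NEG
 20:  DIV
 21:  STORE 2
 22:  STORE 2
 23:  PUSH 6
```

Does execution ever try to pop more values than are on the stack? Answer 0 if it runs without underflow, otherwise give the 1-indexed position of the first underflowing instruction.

5

PUSH 6 : 6
PUSH 6 : 6 6
ADD    : 12
NEG    : -12
EQ  — needs 2 operands, stack has 1 → underflow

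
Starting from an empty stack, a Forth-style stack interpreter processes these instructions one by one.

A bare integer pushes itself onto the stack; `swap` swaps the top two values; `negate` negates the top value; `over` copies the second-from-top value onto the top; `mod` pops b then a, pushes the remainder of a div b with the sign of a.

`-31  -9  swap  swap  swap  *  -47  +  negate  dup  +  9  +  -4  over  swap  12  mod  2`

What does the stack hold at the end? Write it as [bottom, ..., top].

[-455, -455, -4, 2]

-31     -31
-9      -31 -9
swap    -9 -31
swap    -31 -9
swap    -9 -31
*       279
-47     279 -47
+       232
negate  -232
dup     -232 -232
+       -464
9       -464 9
+       -455
-4      -455 -4
over    -455 -4 -455
swap    -455 -455 -4
12      -455 -455 -4 12
mod     -455 -455 -4
2       -455 -455 -4 2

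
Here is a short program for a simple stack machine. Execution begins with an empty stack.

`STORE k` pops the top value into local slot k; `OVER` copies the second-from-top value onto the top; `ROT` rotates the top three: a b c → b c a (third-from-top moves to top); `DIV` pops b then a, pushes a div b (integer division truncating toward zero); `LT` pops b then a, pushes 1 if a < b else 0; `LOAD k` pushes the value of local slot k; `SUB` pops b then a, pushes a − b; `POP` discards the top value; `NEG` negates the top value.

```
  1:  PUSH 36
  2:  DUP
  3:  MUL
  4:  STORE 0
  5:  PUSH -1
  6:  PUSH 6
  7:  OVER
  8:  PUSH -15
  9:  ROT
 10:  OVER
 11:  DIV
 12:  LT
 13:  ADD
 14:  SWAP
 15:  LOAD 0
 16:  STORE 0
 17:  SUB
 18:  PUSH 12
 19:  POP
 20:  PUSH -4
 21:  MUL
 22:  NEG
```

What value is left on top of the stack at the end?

4

PUSH 36  : 36
DUP      : 36 36
MUL      : 1296
STORE 0  : (empty)
PUSH -1  : -1
PUSH 6   : -1 6
OVER     : -1 6 -1
PUSH -15 : -1 6 -1 -15
ROT      : -1 -1 -15 6
OVER     : -1 -1 -15 6 -15
DIV      : -1 -1 -15 0
LT       : -1 -1 1
ADD      : -1 0
SWAP     : 0 -1
LOAD 0   : 0 -1 1296
STORE 0  : 0 -1
SUB      : 1
PUSH 12  : 1 12
POP      : 1
PUSH -4  : 1 -4
MUL      : -4
NEG      : 4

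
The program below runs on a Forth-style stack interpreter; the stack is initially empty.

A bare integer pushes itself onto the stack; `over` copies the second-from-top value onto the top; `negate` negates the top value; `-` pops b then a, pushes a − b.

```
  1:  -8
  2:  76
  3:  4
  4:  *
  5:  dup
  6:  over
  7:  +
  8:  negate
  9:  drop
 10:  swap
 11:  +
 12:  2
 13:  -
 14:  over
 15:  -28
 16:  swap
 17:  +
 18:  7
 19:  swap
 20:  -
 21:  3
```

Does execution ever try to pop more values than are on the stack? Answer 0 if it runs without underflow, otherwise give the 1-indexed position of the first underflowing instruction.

14

-8     : [-8]
76     : [-8, 76]
4      : [-8, 76, 4]
*      : [-8, 304]
dup    : [-8, 304, 304]
over   : [-8, 304, 304, 304]
+      : [-8, 304, 608]
negate : [-8, 304, -608]
drop   : [-8, 304]
swap   : [304, -8]
+      : [296]
2      : [296, 2]
-      : [294]
over  — needs 2 operands, stack has 1 → underflow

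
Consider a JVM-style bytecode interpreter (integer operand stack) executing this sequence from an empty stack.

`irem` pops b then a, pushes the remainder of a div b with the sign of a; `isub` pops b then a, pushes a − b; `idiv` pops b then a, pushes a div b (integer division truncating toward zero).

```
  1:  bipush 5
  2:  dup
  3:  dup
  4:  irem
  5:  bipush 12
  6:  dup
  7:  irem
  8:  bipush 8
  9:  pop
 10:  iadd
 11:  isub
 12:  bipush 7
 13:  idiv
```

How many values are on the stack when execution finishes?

bipush 5   [5]
dup        [5, 5]
dup        [5, 5, 5]
irem       [5, 0]
bipush 12  [5, 0, 12]
dup        [5, 0, 12, 12]
irem       [5, 0, 0]
bipush 8   [5, 0, 0, 8]
pop        [5, 0, 0]
iadd       [5, 0]
isub       [5]
bipush 7   [5, 7]
idiv       [0]

1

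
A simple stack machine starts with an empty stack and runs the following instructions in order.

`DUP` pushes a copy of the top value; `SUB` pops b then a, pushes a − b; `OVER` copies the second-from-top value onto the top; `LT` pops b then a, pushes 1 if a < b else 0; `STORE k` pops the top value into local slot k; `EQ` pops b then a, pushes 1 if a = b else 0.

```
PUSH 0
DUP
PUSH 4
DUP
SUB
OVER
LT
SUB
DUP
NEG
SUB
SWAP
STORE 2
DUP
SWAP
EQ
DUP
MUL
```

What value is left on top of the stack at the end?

PUSH 0  → [0]
DUP     → [0, 0]
PUSH 4  → [0, 0, 4]
DUP     → [0, 0, 4, 4]
SUB     → [0, 0, 0]
OVER    → [0, 0, 0, 0]
LT      → [0, 0, 0]
SUB     → [0, 0]
DUP     → [0, 0, 0]
NEG     → [0, 0, 0]
SUB     → [0, 0]
SWAP    → [0, 0]
STORE 2 → [0]
DUP     → [0, 0]
SWAP    → [0, 0]
EQ      → [1]
DUP     → [1, 1]
MUL     → [1]

1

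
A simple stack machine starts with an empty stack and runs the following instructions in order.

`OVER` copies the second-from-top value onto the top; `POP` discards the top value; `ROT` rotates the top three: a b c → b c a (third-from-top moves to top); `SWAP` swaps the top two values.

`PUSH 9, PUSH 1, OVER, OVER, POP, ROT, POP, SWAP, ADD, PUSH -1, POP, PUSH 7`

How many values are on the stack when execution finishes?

2

PUSH 9   9
PUSH 1   9 1
OVER     9 1 9
OVER     9 1 9 1
POP      9 1 9
ROT      1 9 9
POP      1 9
SWAP     9 1
ADD      10
PUSH -1  10 -1
POP      10
PUSH 7   10 7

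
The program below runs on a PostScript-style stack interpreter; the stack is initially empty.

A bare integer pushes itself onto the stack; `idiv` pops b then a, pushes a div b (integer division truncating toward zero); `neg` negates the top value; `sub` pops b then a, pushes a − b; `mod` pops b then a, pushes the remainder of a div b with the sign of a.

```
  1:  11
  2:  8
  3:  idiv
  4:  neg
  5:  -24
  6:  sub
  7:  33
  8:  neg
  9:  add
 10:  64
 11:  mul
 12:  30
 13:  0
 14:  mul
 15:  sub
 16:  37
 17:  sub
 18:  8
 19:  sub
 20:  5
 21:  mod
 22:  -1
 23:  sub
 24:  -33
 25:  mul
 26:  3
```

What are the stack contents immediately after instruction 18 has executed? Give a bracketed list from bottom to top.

[-677, 8]

11   : [11]
8    : [11, 8]
idiv : [1]
neg  : [-1]
-24  : [-1, -24]
sub  : [23]
33   : [23, 33]
neg  : [23, -33]
add  : [-10]
64   : [-10, 64]
mul  : [-640]
30   : [-640, 30]
0    : [-640, 30, 0]
mul  : [-640, 0]
sub  : [-640]
37   : [-640, 37]
sub  : [-677]
8    : [-677, 8]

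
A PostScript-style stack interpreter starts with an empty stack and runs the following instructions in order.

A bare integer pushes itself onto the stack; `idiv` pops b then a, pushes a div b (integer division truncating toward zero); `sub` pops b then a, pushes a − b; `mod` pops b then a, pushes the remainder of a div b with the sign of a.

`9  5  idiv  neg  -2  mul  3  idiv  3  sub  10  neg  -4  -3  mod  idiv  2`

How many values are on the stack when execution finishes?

9    -> [9]
5    -> [9, 5]
idiv -> [1]
neg  -> [-1]
-2   -> [-1, -2]
mul  -> [2]
3    -> [2, 3]
idiv -> [0]
3    -> [0, 3]
sub  -> [-3]
10   -> [-3, 10]
neg  -> [-3, -10]
-4   -> [-3, -10, -4]
-3   -> [-3, -10, -4, -3]
mod  -> [-3, -10, -1]
idiv -> [-3, 10]
2    -> [-3, 10, 2]

3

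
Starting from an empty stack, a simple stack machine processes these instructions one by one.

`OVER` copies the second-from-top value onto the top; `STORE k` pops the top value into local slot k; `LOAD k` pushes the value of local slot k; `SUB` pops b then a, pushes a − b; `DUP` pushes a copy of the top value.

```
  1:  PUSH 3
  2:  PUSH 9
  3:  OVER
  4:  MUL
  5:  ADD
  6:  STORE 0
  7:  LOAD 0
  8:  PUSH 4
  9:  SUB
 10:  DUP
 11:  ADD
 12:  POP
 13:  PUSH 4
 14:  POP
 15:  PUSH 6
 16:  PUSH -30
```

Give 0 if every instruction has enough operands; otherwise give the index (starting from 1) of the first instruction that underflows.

PUSH 3    3
PUSH 9    3 9
OVER      3 9 3
MUL       3 27
ADD       30
STORE 0   (empty)
LOAD 0    30
PUSH 4    30 4
SUB       26
DUP       26 26
ADD       52
POP       (empty)
PUSH 4    4
POP       (empty)
PUSH 6    6
PUSH -30  6 -30

0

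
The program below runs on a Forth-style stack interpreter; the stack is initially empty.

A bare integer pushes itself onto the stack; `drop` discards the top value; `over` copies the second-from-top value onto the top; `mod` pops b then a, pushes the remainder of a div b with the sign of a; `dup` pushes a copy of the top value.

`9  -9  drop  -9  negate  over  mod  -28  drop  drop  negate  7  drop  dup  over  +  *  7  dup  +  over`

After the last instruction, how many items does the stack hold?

9       [9]
-9      [9, -9]
drop    [9]
-9      [9, -9]
negate  [9, 9]
over    [9, 9, 9]
mod     [9, 0]
-28     [9, 0, -28]
drop    [9, 0]
drop    [9]
negate  [-9]
7       [-9, 7]
drop    [-9]
dup     [-9, -9]
over    [-9, -9, -9]
+       [-9, -18]
*       [162]
7       [162, 7]
dup     [162, 7, 7]
+       [162, 14]
over    [162, 14, 162]

3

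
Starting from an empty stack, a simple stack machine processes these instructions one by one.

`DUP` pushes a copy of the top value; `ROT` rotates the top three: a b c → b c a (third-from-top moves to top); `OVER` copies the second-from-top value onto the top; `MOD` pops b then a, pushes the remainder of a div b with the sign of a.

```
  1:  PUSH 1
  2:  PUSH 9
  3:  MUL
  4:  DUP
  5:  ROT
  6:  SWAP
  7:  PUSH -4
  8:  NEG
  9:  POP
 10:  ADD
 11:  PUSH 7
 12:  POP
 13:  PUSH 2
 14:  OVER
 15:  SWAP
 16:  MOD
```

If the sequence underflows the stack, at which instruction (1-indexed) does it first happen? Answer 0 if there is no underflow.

PUSH 1 : [1]
PUSH 9 : [1, 9]
MUL    : [9]
DUP    : [9, 9]
ROT  — needs 3 operands, stack has 2 → underflow

5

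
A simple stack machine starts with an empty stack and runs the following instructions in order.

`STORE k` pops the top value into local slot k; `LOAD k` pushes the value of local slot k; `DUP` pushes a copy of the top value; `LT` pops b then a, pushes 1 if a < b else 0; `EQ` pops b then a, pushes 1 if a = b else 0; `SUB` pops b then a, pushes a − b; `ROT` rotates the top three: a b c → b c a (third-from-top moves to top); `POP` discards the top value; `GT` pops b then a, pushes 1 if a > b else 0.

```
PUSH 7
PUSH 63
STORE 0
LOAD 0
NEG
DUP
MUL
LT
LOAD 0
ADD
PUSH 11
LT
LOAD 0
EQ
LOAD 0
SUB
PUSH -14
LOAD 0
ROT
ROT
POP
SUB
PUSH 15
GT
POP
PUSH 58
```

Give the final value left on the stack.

PUSH 7   -> [7]
PUSH 63  -> [7, 63]
STORE 0  -> [7]
LOAD 0   -> [7, 63]
NEG      -> [7, -63]
DUP      -> [7, -63, -63]
MUL      -> [7, 3969]
LT       -> [1]
LOAD 0   -> [1, 63]
ADD      -> [64]
PUSH 11  -> [64, 11]
LT       -> [0]
LOAD 0   -> [0, 63]
EQ       -> [0]
LOAD 0   -> [0, 63]
SUB      -> [-63]
PUSH -14 -> [-63, -14]
LOAD 0   -> [-63, -14, 63]
ROT      -> [-14, 63, -63]
ROT      -> [63, -63, -14]
POP      -> [63, -63]
SUB      -> [126]
PUSH 15  -> [126, 15]
GT       -> [1]
POP      -> []
PUSH 58  -> [58]

58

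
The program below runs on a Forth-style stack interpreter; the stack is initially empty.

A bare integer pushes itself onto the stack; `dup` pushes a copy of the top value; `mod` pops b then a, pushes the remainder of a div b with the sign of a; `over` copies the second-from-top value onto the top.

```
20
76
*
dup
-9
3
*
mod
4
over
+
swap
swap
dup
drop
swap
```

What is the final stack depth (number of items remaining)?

20   -> [20]
76   -> [20, 76]
*    -> [1520]
dup  -> [1520, 1520]
-9   -> [1520, 1520, -9]
3    -> [1520, 1520, -9, 3]
*    -> [1520, 1520, -27]
mod  -> [1520, 8]
4    -> [1520, 8, 4]
over -> [1520, 8, 4, 8]
+    -> [1520, 8, 12]
swap -> [1520, 12, 8]
swap -> [1520, 8, 12]
dup  -> [1520, 8, 12, 12]
drop -> [1520, 8, 12]
swap -> [1520, 12, 8]

3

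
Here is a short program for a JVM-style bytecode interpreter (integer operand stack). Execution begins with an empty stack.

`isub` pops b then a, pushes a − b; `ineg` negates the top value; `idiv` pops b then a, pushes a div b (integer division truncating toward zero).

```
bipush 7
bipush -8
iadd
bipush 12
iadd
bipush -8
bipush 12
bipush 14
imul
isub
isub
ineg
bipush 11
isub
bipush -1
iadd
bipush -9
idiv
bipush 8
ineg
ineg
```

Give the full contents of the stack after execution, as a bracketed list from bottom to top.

[22, 8]

bipush 7  → 7
bipush -8 → 7 -8
iadd      → -1
bipush 12 → -1 12
iadd      → 11
bipush -8 → 11 -8
bipush 12 → 11 -8 12
bipush 14 → 11 -8 12 14
imul      → 11 -8 168
isub      → 11 -176
isub      → 187
ineg      → -187
bipush 11 → -187 11
isub      → -198
bipush -1 → -198 -1
iadd      → -199
bipush -9 → -199 -9
idiv      → 22
bipush 8  → 22 8
ineg      → 22 -8
ineg      → 22 8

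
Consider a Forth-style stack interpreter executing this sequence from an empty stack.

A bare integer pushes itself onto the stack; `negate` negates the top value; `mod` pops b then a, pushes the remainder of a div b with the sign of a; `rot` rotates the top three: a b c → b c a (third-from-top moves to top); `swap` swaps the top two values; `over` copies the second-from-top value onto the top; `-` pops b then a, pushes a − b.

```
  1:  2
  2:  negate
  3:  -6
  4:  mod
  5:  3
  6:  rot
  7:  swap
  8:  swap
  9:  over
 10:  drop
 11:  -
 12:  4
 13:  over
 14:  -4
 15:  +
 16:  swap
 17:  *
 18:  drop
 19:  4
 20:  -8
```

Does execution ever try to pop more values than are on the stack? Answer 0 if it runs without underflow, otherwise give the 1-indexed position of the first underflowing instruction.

2      -> 2
negate -> -2
-6     -> -2 -6
mod    -> -2
3      -> -2 3
rot  — needs 3 operands, stack has 2 → underflow

6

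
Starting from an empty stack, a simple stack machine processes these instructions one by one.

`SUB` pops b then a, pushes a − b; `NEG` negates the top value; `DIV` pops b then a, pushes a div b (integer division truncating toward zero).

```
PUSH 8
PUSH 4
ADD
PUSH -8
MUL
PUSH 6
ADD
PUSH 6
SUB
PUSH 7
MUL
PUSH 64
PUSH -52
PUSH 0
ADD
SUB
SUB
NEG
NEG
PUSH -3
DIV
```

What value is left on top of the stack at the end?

PUSH 8    [8]
PUSH 4    [8, 4]
ADD       [12]
PUSH -8   [12, -8]
MUL       [-96]
PUSH 6    [-96, 6]
ADD       [-90]
PUSH 6    [-90, 6]
SUB       [-96]
PUSH 7    [-96, 7]
MUL       [-672]
PUSH 64   [-672, 64]
PUSH -52  [-672, 64, -52]
PUSH 0    [-672, 64, -52, 0]
ADD       [-672, 64, -52]
SUB       [-672, 116]
SUB       [-788]
NEG       [788]
NEG       [-788]
PUSH -3   [-788, -3]
DIV       [262]

262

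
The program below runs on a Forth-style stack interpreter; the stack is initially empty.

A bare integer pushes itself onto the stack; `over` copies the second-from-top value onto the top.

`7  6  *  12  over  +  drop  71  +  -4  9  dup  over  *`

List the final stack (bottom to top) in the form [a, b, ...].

7     7
6     7 6
*     42
12    42 12
over  42 12 42
+     42 54
drop  42
71    42 71
+     113
-4    113 -4
9     113 -4 9
dup   113 -4 9 9
over  113 -4 9 9 9
*     113 -4 9 81

[113, -4, 9, 81]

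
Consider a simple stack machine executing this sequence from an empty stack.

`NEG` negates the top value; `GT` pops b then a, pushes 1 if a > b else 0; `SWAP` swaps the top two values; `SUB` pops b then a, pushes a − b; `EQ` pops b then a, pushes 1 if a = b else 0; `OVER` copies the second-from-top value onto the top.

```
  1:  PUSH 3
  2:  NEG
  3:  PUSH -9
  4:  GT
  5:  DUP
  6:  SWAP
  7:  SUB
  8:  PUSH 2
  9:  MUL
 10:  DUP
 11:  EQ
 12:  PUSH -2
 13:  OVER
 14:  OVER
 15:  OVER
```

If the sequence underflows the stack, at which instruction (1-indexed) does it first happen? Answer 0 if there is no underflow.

PUSH 3   [3]
NEG      [-3]
PUSH -9  [-3, -9]
GT       [1]
DUP      [1, 1]
SWAP     [1, 1]
SUB      [0]
PUSH 2   [0, 2]
MUL      [0]
DUP      [0, 0]
EQ       [1]
PUSH -2  [1, -2]
OVER     [1, -2, 1]
OVER     [1, -2, 1, -2]
OVER     [1, -2, 1, -2, 1]

0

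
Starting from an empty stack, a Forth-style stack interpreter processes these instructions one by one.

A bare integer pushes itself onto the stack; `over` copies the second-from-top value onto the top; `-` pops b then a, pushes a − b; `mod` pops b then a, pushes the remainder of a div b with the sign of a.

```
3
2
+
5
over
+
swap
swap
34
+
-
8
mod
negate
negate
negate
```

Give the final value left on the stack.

3      : [3]
2      : [3, 2]
+      : [5]
5      : [5, 5]
over   : [5, 5, 5]
+      : [5, 10]
swap   : [10, 5]
swap   : [5, 10]
34     : [5, 10, 34]
+      : [5, 44]
-      : [-39]
8      : [-39, 8]
mod    : [-7]
negate : [7]
negate : [-7]
negate : [7]

7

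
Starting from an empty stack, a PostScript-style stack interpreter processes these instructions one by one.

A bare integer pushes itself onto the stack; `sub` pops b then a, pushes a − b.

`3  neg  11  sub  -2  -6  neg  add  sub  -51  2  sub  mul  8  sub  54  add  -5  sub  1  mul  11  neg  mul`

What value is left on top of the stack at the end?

3   : [3]
neg : [-3]
11  : [-3, 11]
sub : [-14]
-2  : [-14, -2]
-6  : [-14, -2, -6]
neg : [-14, -2, 6]
add : [-14, 4]
sub : [-18]
-51 : [-18, -51]
2   : [-18, -51, 2]
sub : [-18, -53]
mul : [954]
8   : [954, 8]
sub : [946]
54  : [946, 54]
add : [1000]
-5  : [1000, -5]
sub : [1005]
1   : [1005, 1]
mul : [1005]
11  : [1005, 11]
neg : [1005, -11]
mul : [-11055]

-11055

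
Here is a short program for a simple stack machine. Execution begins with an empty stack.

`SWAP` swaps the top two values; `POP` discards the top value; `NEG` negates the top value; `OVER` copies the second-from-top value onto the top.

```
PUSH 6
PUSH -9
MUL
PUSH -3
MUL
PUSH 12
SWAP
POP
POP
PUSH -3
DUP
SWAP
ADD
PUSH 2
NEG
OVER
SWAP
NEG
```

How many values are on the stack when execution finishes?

3

PUSH 6  → [6]
PUSH -9 → [6, -9]
MUL     → [-54]
PUSH -3 → [-54, -3]
MUL     → [162]
PUSH 12 → [162, 12]
SWAP    → [12, 162]
POP     → [12]
POP     → []
PUSH -3 → [-3]
DUP     → [-3, -3]
SWAP    → [-3, -3]
ADD     → [-6]
PUSH 2  → [-6, 2]
NEG     → [-6, -2]
OVER    → [-6, -2, -6]
SWAP    → [-6, -6, -2]
NEG     → [-6, -6, 2]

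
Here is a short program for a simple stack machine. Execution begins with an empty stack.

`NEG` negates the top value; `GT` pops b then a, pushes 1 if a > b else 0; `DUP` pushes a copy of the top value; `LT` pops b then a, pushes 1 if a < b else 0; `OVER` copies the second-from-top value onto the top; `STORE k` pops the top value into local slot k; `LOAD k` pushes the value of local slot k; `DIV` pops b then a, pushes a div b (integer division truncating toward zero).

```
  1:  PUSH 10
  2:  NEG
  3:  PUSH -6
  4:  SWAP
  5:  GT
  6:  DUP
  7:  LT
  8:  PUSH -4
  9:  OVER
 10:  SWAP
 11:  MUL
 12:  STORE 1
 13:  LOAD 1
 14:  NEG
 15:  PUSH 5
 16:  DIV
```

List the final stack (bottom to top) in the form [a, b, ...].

[0, 0]

PUSH 10 : [10]
NEG     : [-10]
PUSH -6 : [-10, -6]
SWAP    : [-6, -10]
GT      : [1]
DUP     : [1, 1]
LT      : [0]
PUSH -4 : [0, -4]
OVER    : [0, -4, 0]
SWAP    : [0, 0, -4]
MUL     : [0, 0]
STORE 1 : [0]
LOAD 1  : [0, 0]
NEG     : [0, 0]
PUSH 5  : [0, 0, 5]
DIV     : [0, 0]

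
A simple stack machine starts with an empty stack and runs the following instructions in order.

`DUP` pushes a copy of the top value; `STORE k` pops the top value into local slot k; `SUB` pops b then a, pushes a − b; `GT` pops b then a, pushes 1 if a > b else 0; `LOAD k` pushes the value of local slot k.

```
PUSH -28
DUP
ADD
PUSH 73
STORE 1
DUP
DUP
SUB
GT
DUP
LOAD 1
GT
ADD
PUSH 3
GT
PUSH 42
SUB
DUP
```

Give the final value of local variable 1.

PUSH -28 : [-28]
DUP      : [-28, -28]
ADD      : [-56]
PUSH 73  : [-56, 73]
STORE 1  : [-56]
DUP      : [-56, -56]
DUP      : [-56, -56, -56]
SUB      : [-56, 0]
GT       : [0]
DUP      : [0, 0]
LOAD 1   : [0, 0, 73]
GT       : [0, 0]
ADD      : [0]
PUSH 3   : [0, 3]
GT       : [0]
PUSH 42  : [0, 42]
SUB      : [-42]
DUP      : [-42, -42]

73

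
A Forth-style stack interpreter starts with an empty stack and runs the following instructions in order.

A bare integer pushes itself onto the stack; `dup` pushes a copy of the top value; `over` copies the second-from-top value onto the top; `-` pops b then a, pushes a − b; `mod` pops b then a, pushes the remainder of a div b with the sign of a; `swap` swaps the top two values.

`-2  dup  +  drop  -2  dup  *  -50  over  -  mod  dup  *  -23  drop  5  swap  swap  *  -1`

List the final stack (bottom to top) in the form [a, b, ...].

[80, -1]

-2    [-2]
dup   [-2, -2]
+     [-4]
drop  []
-2    [-2]
dup   [-2, -2]
*     [4]
-50   [4, -50]
over  [4, -50, 4]
-     [4, -54]
mod   [4]
dup   [4, 4]
*     [16]
-23   [16, -23]
drop  [16]
5     [16, 5]
swap  [5, 16]
swap  [16, 5]
*     [80]
-1    [80, -1]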